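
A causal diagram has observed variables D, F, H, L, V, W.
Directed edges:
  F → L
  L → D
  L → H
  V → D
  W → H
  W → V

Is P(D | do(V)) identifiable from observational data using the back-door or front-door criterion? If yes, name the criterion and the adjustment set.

P(D|do(V)): backdoor, adjust for ∅.

desc(V)\{V}={D}; candidates ⊆ {F,H,L,W}.
∅: V⊥D given ∅ in G with V→· removed — back-door holds.
P(D|do(V)) = P(D|V) — no adjustment needed.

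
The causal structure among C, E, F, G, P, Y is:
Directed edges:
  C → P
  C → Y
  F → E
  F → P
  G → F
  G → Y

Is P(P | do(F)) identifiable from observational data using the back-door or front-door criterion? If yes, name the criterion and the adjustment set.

P(P|do(F)): backdoor, adjust for ∅.

desc(F)\{F}={E,P}; candidates ⊆ {C,G,Y}.
∅: F⊥P given ∅ in G with F→· removed — back-door holds.
P(P|do(F)) = P(P|F) — no adjustment needed.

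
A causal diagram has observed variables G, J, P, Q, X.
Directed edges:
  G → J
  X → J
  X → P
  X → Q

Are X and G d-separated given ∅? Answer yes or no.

Yes — X ⊥ G | ∅.

Bayes-Ball from X | ∅ reaches {J,P,Q}.
G ∉ reach(X|∅) ⇒ X ⊥ G | ∅.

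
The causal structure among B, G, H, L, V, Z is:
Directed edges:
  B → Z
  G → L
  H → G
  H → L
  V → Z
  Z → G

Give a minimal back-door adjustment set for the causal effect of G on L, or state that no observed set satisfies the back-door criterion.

desc(G)\{G}={L}; candidates ⊆ {B,H,V,Z}.
size 0: {}; under {} G still reaches {B,H,L,V,Z} ∋ L.
{H}: G⊥L given {H} in G with G→· removed — back-door holds.

G→L: minimal back-door set {H}.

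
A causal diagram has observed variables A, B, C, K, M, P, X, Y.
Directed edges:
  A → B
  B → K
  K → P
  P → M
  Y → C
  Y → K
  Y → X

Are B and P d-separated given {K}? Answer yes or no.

Bayes-Ball from B | {K} reaches {A,C,X,Y}.
P ∉ reach(B|{K}) ⇒ B ⊥ P | {K}.

Yes — B ⊥ P | {K}.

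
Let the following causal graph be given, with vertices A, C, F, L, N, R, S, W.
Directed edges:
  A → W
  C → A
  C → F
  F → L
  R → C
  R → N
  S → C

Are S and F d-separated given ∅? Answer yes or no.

Bayes-Ball from S | ∅ reaches {A,C,F,L,W}.
F ∈ reach(S|∅) ⇒ S ⊥̸ F | ∅.

No — S and F are d-connected given ∅.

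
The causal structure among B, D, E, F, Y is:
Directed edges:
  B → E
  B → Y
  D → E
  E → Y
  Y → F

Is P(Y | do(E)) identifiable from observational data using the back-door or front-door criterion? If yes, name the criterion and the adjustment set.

P(Y|do(E)): backdoor, adjust for {B}.

desc(E)\{E}={F,Y}; candidates ⊆ {B,D}.
size 0: {}; under {} E still reaches {B,D,F,Y} ∋ Y.
{B}: E⊥Y given {B} in G with E→· removed — back-door holds.
P(Y|do(E)) = Σ_{B} P(Y|E,B)·P(B).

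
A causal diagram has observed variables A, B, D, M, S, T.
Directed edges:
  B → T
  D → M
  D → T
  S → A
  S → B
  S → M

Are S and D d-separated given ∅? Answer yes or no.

Bayes-Ball from S | ∅ reaches {A,B,M,T}.
D ∉ reach(S|∅) ⇒ S ⊥ D | ∅.

Yes — S ⊥ D | ∅.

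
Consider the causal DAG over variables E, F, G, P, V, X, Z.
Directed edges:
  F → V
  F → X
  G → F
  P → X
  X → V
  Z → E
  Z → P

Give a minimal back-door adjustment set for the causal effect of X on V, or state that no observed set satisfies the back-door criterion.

desc(X)\{X}={V}; candidates ⊆ {E,F,G,P,Z}.
size 0: {}; under {} X still reaches {E,F,G,P,V,Z} ∋ V.
{F}: X⊥V given {F} in G with X→· removed — back-door holds.

X→V: minimal back-door set {F}.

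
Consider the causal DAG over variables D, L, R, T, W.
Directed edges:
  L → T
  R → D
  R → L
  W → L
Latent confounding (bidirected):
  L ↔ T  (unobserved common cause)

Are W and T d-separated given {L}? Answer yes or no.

Bayes-Ball from W | {L} reaches {D,R,T}.
T ∈ reach(W|{L}) ⇒ W ⊥̸ T | {L}.

No — W and T are d-connected given {L}.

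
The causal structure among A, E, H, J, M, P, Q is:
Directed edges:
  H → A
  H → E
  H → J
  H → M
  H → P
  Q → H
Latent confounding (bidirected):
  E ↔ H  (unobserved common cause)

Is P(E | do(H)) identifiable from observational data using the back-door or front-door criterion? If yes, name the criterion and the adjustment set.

desc(H)\{H}={A,E,J,M,P}; candidates ⊆ {Q}.
H↔E: latent back-door arc(s) into H.
size 0: {}; under {} H still reaches {E,Q} ∋ E.
size 1: {Q}; under {Q} H still reaches {E} ∋ E.
H↔E cannot be blocked by any observed set — no back-door set.
No mediator lies on a directed H→…→E path.
Neither criterion identifies P(E|do(H)) in this graph.

P(E|do(H)): not identifiable (no BD/FD set).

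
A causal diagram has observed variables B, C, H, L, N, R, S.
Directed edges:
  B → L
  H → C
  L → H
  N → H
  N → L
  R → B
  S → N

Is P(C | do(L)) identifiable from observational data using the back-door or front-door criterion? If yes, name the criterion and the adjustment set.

P(C|do(L)): backdoor, adjust for {N}.

desc(L)\{L}={C,H}; candidates ⊆ {B,N,R,S}.
size 0: {}; under {} L still reaches {B,C,H,N,R,S} ∋ C.
{N}: L⊥C given {N} in G with L→· removed — back-door holds.
P(C|do(L)) = Σ_{N} P(C|L,N)·P(N).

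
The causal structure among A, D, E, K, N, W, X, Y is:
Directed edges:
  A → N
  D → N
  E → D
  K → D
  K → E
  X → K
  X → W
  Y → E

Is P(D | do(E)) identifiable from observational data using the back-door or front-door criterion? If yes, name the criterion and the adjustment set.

desc(E)\{E}={D,N}; candidates ⊆ {A,K,W,X,Y}.
size 0: {}; under {} E still reaches {D,K,N,W,X,Y} ∋ D.
{K}: E⊥D given {K} in G with E→· removed — back-door holds.
P(D|do(E)) = Σ_{K} P(D|E,K)·P(K).

P(D|do(E)): backdoor, adjust for {K}.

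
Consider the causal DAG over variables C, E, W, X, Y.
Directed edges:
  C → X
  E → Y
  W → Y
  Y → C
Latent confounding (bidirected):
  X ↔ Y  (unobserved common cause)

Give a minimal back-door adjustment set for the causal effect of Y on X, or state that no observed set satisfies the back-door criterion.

Y→X: no observed back-door set.

desc(Y)\{Y}={C,X}; candidates ⊆ {E,W}.
Y↔X: latent back-door arc(s) into Y.
size 0: {}; under {} Y still reaches {E,W,X} ∋ X.
size 1: {E}, {W}; under {E} Y still reaches {W,X} ∋ X.
size 2: {E,W}; under {E,W} Y still reaches {X} ∋ X.
Y↔X cannot be blocked by any observed set — no back-door set.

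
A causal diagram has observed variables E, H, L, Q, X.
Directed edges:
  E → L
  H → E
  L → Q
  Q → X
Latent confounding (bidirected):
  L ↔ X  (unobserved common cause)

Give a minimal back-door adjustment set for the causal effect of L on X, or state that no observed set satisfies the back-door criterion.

L→X: no observed back-door set.

desc(L)\{L}={Q,X}; candidates ⊆ {E,H}.
L↔X: latent back-door arc(s) into L.
size 0: {}; under {} L still reaches {E,H,X} ∋ X.
size 1: {E}, {H}; under {E} L still reaches {X} ∋ X.
size 2: {E,H}; under {E,H} L still reaches {X} ∋ X.
L↔X cannot be blocked by any observed set — no back-door set.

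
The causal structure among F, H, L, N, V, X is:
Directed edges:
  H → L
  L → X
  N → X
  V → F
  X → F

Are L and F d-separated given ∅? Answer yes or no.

Bayes-Ball from L | ∅ reaches {F,H,X}.
F ∈ reach(L|∅) ⇒ L ⊥̸ F | ∅.

No — L and F are d-connected given ∅.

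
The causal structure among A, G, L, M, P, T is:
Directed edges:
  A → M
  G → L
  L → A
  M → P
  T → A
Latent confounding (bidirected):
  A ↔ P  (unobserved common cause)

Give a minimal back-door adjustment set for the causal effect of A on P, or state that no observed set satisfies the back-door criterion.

desc(A)\{A}={M,P}; candidates ⊆ {G,L,T}.
A↔P: latent back-door arc(s) into A.
size 0: {}; under {} A still reaches {G,L,P,T} ∋ P.
size 1: {G}, {L}, {T}; under {G} A still reaches {L,P,T} ∋ P.
size 2: {G,L}, {G,T}, {L,T}; under {G,L} A still reaches {P,T} ∋ P.
A↔P cannot be blocked by any observed set — no back-door set.

A→P: no observed back-door set.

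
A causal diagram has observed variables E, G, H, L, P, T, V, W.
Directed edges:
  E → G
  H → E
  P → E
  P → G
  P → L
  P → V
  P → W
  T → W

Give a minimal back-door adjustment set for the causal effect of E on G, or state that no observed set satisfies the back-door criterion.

E→G: minimal back-door set {P}.

desc(E)\{E}={G}; candidates ⊆ {H,L,P,T,V,W}.
size 0: {}; under {} E still reaches {G,H,L,P,V,W} ∋ G.
{P}: E⊥G given {P} in G with E→· removed — back-door holds.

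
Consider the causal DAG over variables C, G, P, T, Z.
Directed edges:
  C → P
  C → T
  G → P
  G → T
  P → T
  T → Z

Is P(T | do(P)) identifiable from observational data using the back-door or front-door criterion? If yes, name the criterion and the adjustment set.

P(T|do(P)): backdoor, adjust for {C, G}.

desc(P)\{P}={T,Z}; candidates ⊆ {C,G}.
size 0: {}; under {} P still reaches {C,G,T,Z} ∋ T.
size 1: {C}, {G}; under {C} P still reaches {G,T,Z} ∋ T.
{C,G}: P⊥T given {C,G} in G with P→· removed — back-door holds.
P(T|do(P)) = Σ_{C,G} P(T|P,C,G)·P(C,G).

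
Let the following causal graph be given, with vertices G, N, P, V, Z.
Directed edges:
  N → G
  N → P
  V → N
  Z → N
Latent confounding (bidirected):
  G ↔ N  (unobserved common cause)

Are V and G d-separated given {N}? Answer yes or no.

Bayes-Ball from V | {N} reaches {G,Z}.
G ∈ reach(V|{N}) ⇒ V ⊥̸ G | {N}.

No — V and G are d-connected given {N}.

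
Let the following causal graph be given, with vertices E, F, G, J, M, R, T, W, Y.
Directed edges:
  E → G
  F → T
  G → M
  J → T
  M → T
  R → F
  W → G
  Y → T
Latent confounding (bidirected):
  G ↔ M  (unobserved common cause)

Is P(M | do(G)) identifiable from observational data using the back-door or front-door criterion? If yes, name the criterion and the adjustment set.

P(M|do(G)): not identifiable (no BD/FD set).

desc(G)\{G}={M,T}; candidates ⊆ {E,F,J,R,W,Y}.
G↔M: latent back-door arc(s) into G.
size 0: {}; under {} G still reaches {E,M,T,W} ∋ M.
size 1: {E}, {F}, {J} …(+3); under {E} G still reaches {M,T,W} ∋ M.
size 2: {E,F}, {E,J}, {E,R} …(+12); under {E,F} G still reaches {M,T,W} ∋ M.
G↔M cannot be blocked by any observed set — no back-door set.
No mediator lies on a directed G→…→M path.
Neither criterion identifies P(M|do(G)) in this graph.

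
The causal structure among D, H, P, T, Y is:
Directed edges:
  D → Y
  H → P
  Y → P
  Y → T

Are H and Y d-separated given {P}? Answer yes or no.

Bayes-Ball from H | {P} reaches {D,T,Y}.
Y ∈ reach(H|{P}) ⇒ H ⊥̸ Y | {P}.

No — H and Y are d-connected given {P}.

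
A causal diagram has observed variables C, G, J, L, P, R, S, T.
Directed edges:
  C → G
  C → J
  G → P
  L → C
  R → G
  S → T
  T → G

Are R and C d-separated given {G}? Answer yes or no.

Bayes-Ball from R | {G} reaches {C,J,L,S,T}.
C ∈ reach(R|{G}) ⇒ R ⊥̸ C | {G}.

No — R and C are d-connected given {G}.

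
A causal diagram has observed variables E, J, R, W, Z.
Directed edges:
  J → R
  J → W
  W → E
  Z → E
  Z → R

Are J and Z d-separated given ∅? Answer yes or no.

Bayes-Ball from J | ∅ reaches {E,R,W}.
Z ∉ reach(J|∅) ⇒ J ⊥ Z | ∅.

Yes — J ⊥ Z | ∅.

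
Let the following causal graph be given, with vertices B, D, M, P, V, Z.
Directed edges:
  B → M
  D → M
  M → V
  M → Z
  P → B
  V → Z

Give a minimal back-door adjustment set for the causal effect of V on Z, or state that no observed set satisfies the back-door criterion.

desc(V)\{V}={Z}; candidates ⊆ {B,D,M,P}.
size 0: {}; under {} V still reaches {B,D,M,P,Z} ∋ Z.
{M}: V⊥Z given {M} in G with V→· removed — back-door holds.

V→Z: minimal back-door set {M}.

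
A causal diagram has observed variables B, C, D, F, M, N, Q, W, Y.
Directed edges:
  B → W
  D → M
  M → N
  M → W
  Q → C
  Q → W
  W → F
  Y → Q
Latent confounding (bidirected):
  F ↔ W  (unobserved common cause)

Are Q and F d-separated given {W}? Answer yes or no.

Bayes-Ball from Q | {W} reaches {B,C,D,F,M,N,Y}.
F ∈ reach(Q|{W}) ⇒ Q ⊥̸ F | {W}.

No — Q and F are d-connected given {W}.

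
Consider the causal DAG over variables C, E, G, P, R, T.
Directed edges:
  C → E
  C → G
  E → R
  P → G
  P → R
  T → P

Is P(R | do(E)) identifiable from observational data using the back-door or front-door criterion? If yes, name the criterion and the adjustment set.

desc(E)\{E}={R}; candidates ⊆ {C,G,P,T}.
∅: E⊥R given ∅ in G with E→· removed — back-door holds.
P(R|do(E)) = P(R|E) — no adjustment needed.

P(R|do(E)): backdoor, adjust for ∅.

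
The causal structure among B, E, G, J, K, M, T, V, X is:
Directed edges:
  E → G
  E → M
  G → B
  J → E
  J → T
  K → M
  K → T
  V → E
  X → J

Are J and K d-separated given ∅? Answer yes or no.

Bayes-Ball from J | ∅ reaches {B,E,G,M,T,X}.
K ∉ reach(J|∅) ⇒ J ⊥ K | ∅.

Yes — J ⊥ K | ∅.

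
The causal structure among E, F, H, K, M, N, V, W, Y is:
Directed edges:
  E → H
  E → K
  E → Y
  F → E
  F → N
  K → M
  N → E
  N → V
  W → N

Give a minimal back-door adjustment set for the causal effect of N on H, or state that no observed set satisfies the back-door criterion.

desc(N)\{N}={E,H,K,M,V,Y}; candidates ⊆ {F,W}.
size 0: {}; under {} N still reaches {E,F,H,K,M,W,Y} ∋ H.
{F}: N⊥H given {F} in G with N→· removed — back-door holds.

N→H: minimal back-door set {F}.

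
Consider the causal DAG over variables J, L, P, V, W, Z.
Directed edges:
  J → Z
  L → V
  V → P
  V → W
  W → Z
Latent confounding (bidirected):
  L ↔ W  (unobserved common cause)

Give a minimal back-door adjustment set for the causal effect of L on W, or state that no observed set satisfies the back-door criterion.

L→W: no observed back-door set.

desc(L)\{L}={P,V,W,Z}; candidates ⊆ {J}.
L↔W: latent back-door arc(s) into L.
size 0: {}; under {} L still reaches {W,Z} ∋ W.
size 1: {J}; under {J} L still reaches {W,Z} ∋ W.
L↔W cannot be blocked by any observed set — no back-door set.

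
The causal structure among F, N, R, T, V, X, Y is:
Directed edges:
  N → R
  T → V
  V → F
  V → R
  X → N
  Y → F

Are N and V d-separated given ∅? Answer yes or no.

Bayes-Ball from N | ∅ reaches {R,X}.
V ∉ reach(N|∅) ⇒ N ⊥ V | ∅.

Yes — N ⊥ V | ∅.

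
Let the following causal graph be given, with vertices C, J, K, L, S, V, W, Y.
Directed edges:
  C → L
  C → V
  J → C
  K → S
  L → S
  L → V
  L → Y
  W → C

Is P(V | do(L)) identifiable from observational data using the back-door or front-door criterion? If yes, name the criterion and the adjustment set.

P(V|do(L)): backdoor, adjust for {C}.

desc(L)\{L}={S,V,Y}; candidates ⊆ {C,J,K,W}.
size 0: {}; under {} L still reaches {C,J,V,W} ∋ V.
{C}: L⊥V given {C} in G with L→· removed — back-door holds.
P(V|do(L)) = Σ_{C} P(V|L,C)·P(C).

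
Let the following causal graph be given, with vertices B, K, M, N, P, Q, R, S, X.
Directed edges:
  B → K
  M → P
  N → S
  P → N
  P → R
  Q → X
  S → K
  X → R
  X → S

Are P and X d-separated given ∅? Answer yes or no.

Bayes-Ball from P | ∅ reaches {K,M,N,R,S}.
X ∉ reach(P|∅) ⇒ P ⊥ X | ∅.

Yes — P ⊥ X | ∅.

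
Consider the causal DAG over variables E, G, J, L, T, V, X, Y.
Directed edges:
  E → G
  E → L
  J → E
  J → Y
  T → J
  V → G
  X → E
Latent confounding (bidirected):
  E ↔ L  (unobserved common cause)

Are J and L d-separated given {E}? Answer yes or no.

Bayes-Ball from J | {E} reaches {L,T,X,Y}.
L ∈ reach(J|{E}) ⇒ J ⊥̸ L | {E}.

No — J and L are d-connected given {E}.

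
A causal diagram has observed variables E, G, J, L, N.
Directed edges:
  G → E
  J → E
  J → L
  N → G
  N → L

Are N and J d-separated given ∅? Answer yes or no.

Bayes-Ball from N | ∅ reaches {E,G,L}.
J ∉ reach(N|∅) ⇒ N ⊥ J | ∅.

Yes — N ⊥ J | ∅.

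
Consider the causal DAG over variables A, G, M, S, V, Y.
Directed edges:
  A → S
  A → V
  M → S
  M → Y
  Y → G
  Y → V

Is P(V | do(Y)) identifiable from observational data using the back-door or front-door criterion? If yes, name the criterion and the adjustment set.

P(V|do(Y)): backdoor, adjust for ∅.

desc(Y)\{Y}={G,V}; candidates ⊆ {A,M,S}.
∅: Y⊥V given ∅ in G with Y→· removed — back-door holds.
P(V|do(Y)) = P(V|Y) — no adjustment needed.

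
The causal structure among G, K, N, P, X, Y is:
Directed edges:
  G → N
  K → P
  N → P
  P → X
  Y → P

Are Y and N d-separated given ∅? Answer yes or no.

Bayes-Ball from Y | ∅ reaches {P,X}.
N ∉ reach(Y|∅) ⇒ Y ⊥ N | ∅.

Yes — Y ⊥ N | ∅.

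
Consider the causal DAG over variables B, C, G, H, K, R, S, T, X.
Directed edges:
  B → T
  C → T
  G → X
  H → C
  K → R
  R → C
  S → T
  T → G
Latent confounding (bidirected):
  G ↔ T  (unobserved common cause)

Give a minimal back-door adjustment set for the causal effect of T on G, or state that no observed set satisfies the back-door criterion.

T→G: no observed back-door set.

desc(T)\{T}={G,X}; candidates ⊆ {B,C,H,K,R,S}.
T↔G: latent back-door arc(s) into T.
size 0: {}; under {} T still reaches {B,C,G,H,K,R,S,X} ∋ G.
size 1: {B}, {C}, {H} …(+3); under {B} T still reaches {C,G,H,K,R,S,X} ∋ G.
size 2: {B,C}, {B,H}, {B,K} …(+12); under {B,C} T still reaches {G,S,X} ∋ G.
T↔G cannot be blocked by any observed set — no back-door set.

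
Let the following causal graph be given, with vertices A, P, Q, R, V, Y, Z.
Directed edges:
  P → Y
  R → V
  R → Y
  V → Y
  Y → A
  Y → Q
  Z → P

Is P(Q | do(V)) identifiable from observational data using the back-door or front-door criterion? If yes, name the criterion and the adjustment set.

P(Q|do(V)): backdoor, adjust for {R}.

desc(V)\{V}={A,Q,Y}; candidates ⊆ {P,R,Z}.
size 0: {}; under {} V still reaches {A,Q,R,Y} ∋ Q.
{R}: V⊥Q given {R} in G with V→· removed — back-door holds.
P(Q|do(V)) = Σ_{R} P(Q|V,R)·P(R).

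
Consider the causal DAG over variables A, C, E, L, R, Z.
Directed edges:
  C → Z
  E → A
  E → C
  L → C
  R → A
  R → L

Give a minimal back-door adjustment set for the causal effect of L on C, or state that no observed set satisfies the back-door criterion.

L→C: minimal back-door set ∅.

desc(L)\{L}={C,Z}; candidates ⊆ {A,E,R}.
∅: L⊥C given ∅ in G with L→· removed — back-door holds.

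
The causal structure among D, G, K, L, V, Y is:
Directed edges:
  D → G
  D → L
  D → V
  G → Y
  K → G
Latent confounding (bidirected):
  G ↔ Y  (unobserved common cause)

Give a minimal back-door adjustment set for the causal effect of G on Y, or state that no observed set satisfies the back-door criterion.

desc(G)\{G}={Y}; candidates ⊆ {D,K,L,V}.
G↔Y: latent back-door arc(s) into G.
size 0: {}; under {} G still reaches {D,K,L,V,Y} ∋ Y.
size 1: {D}, {K}, {L} …(+1); under {D} G still reaches {K,Y} ∋ Y.
size 2: {D,K}, {D,L}, {D,V} …(+3); under {D,K} G still reaches {Y} ∋ Y.
G↔Y cannot be blocked by any observed set — no back-door set.

G→Y: no observed back-door set.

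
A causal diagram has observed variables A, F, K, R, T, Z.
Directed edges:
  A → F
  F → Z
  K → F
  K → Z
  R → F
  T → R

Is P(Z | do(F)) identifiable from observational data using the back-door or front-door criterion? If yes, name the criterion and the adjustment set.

desc(F)\{F}={Z}; candidates ⊆ {A,K,R,T}.
size 0: {}; under {} F still reaches {A,K,R,T,Z} ∋ Z.
{K}: F⊥Z given {K} in G with F→· removed — back-door holds.
P(Z|do(F)) = Σ_{K} P(Z|F,K)·P(K).

P(Z|do(F)): backdoor, adjust for {K}.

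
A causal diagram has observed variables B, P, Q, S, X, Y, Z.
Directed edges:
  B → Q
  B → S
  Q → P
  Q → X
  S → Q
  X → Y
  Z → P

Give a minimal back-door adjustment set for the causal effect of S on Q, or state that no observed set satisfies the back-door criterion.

S→Q: minimal back-door set {B}.

desc(S)\{S}={P,Q,X,Y}; candidates ⊆ {B,Z}.
size 0: {}; under {} S still reaches {B,P,Q,X,Y} ∋ Q.
{B}: S⊥Q given {B} in G with S→· removed — back-door holds.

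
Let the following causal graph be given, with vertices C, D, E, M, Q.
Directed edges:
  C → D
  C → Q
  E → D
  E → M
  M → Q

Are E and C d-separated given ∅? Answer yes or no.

Yes — E ⊥ C | ∅.

Bayes-Ball from E | ∅ reaches {D,M,Q}.
C ∉ reach(E|∅) ⇒ E ⊥ C | ∅.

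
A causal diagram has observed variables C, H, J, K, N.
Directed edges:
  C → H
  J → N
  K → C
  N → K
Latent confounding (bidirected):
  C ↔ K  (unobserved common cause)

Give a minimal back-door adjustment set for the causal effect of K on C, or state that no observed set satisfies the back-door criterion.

desc(K)\{K}={C,H}; candidates ⊆ {J,N}.
K↔C: latent back-door arc(s) into K.
size 0: {}; under {} K still reaches {C,H,J,N} ∋ C.
size 1: {J}, {N}; under {J} K still reaches {C,H,N} ∋ C.
size 2: {J,N}; under {J,N} K still reaches {C,H} ∋ C.
K↔C cannot be blocked by any observed set — no back-door set.

K→C: no observed back-door set.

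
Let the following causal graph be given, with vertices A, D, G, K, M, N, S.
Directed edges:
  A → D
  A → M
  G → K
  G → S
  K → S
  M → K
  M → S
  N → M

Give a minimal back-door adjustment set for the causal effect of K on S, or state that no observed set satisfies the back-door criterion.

desc(K)\{K}={S}; candidates ⊆ {A,D,G,M,N}.
size 0: {}; under {} K still reaches {A,D,G,M,N,S} ∋ S.
size 1: {A}, {D}, {G} …(+2); under {A} K still reaches {G,M,N,S} ∋ S.
{G,M}: K⊥S given {G,M} in G with K→· removed — back-door holds.

K→S: minimal back-door set {G, M}.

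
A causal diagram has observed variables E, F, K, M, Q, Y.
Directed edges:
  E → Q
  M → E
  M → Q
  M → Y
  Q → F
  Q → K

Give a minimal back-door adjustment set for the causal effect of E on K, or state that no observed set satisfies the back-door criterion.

E→K: minimal back-door set {M}.

desc(E)\{E}={F,K,Q}; candidates ⊆ {M,Y}.
size 0: {}; under {} E still reaches {F,K,M,Q,Y} ∋ K.
{M}: E⊥K given {M} in G with E→· removed — back-door holds.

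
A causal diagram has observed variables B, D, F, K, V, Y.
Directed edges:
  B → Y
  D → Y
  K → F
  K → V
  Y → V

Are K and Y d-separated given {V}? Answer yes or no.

No — K and Y are d-connected given {V}.

Bayes-Ball from K | {V} reaches {B,D,F,Y}.
Y ∈ reach(K|{V}) ⇒ K ⊥̸ Y | {V}.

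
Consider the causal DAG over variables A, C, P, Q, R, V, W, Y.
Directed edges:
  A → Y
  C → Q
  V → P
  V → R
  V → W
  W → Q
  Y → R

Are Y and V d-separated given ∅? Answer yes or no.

Bayes-Ball from Y | ∅ reaches {A,R}.
V ∉ reach(Y|∅) ⇒ Y ⊥ V | ∅.

Yes — Y ⊥ V | ∅.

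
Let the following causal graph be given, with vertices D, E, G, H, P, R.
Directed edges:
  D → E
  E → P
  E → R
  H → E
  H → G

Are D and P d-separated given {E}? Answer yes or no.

Bayes-Ball from D | {E} reaches {G,H}.
P ∉ reach(D|{E}) ⇒ D ⊥ P | {E}.

Yes — D ⊥ P | {E}.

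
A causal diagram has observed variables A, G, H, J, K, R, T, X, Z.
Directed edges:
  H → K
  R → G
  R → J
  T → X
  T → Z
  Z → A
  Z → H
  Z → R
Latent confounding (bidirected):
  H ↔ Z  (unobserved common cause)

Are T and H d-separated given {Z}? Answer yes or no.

Bayes-Ball from T | {Z} reaches {H,K,X}.
H ∈ reach(T|{Z}) ⇒ T ⊥̸ H | {Z}.

No — T and H are d-connected given {Z}.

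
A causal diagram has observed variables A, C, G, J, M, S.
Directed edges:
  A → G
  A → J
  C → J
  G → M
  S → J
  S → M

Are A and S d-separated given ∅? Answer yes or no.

Bayes-Ball from A | ∅ reaches {G,J,M}.
S ∉ reach(A|∅) ⇒ A ⊥ S | ∅.

Yes — A ⊥ S | ∅.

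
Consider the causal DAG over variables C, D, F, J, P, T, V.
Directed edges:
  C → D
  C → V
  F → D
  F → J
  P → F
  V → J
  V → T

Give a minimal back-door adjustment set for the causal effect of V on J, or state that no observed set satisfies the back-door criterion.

V→J: minimal back-door set ∅.

desc(V)\{V}={J,T}; candidates ⊆ {C,D,F,P}.
∅: V⊥J given ∅ in G with V→· removed — back-door holds.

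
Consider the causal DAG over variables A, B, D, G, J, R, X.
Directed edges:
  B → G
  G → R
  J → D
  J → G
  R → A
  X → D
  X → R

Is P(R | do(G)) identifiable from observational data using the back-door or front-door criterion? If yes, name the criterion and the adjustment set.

P(R|do(G)): backdoor, adjust for ∅.

desc(G)\{G}={A,R}; candidates ⊆ {B,D,J,X}.
∅: G⊥R given ∅ in G with G→· removed — back-door holds.
P(R|do(G)) = P(R|G) — no adjustment needed.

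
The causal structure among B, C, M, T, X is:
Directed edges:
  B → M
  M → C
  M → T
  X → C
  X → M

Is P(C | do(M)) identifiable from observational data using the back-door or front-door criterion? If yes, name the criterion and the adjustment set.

desc(M)\{M}={C,T}; candidates ⊆ {B,X}.
size 0: {}; under {} M still reaches {B,C,X} ∋ C.
{X}: M⊥C given {X} in G with M→· removed — back-door holds.
P(C|do(M)) = Σ_{X} P(C|M,X)·P(X).

P(C|do(M)): backdoor, adjust for {X}.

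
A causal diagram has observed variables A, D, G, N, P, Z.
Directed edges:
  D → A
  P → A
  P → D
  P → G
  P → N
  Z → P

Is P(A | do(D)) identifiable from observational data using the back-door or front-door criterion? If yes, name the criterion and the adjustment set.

desc(D)\{D}={A}; candidates ⊆ {G,N,P,Z}.
size 0: {}; under {} D still reaches {A,G,N,P,Z} ∋ A.
{P}: D⊥A given {P} in G with D→· removed — back-door holds.
P(A|do(D)) = Σ_{P} P(A|D,P)·P(P).

P(A|do(D)): backdoor, adjust for {P}.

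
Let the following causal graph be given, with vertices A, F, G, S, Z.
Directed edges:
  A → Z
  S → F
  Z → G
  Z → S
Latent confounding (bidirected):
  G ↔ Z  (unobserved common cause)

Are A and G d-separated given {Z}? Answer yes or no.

No — A and G are d-connected given {Z}.

Bayes-Ball from A | {Z} reaches {G}.
G ∈ reach(A|{Z}) ⇒ A ⊥̸ G | {Z}.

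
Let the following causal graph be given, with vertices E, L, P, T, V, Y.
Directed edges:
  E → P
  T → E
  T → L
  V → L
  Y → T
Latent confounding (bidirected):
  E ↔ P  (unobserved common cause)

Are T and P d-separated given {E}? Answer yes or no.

Bayes-Ball from T | {E} reaches {L,P,Y}.
P ∈ reach(T|{E}) ⇒ T ⊥̸ P | {E}.

No — T and P are d-connected given {E}.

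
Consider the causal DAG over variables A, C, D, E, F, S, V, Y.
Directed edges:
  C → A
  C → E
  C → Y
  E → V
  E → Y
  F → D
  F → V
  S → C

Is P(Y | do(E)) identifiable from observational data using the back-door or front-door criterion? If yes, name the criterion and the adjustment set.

desc(E)\{E}={V,Y}; candidates ⊆ {A,C,D,F,S}.
size 0: {}; under {} E still reaches {A,C,S,Y} ∋ Y.
{C}: E⊥Y given {C} in G with E→· removed — back-door holds.
P(Y|do(E)) = Σ_{C} P(Y|E,C)·P(C).

P(Y|do(E)): backdoor, adjust for {C}.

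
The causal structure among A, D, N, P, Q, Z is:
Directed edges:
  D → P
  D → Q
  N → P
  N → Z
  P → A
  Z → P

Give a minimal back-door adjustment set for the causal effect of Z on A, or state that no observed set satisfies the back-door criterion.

desc(Z)\{Z}={A,P}; candidates ⊆ {D,N,Q}.
size 0: {}; under {} Z still reaches {A,N,P} ∋ A.
{N}: Z⊥A given {N} in G with Z→· removed — back-door holds.

Z→A: minimal back-door set {N}.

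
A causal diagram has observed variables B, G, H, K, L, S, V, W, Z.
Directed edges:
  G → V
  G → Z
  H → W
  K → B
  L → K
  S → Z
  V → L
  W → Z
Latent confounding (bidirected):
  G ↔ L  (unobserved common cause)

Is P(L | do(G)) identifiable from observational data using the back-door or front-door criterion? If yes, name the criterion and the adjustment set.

P(L|do(G)): frontdoor, adjust for {V}.

desc(G)\{G}={B,K,L,V,Z}; candidates ⊆ {H,S,W}.
G↔L: latent back-door arc(s) into G.
size 0: {}; under {} G still reaches {B,K,L} ∋ L.
size 1: {H}, {S}, {W}; under {H} G still reaches {B,K,L} ∋ L.
size 2: {H,S}, {H,W}, {S,W}; under {H,S} G still reaches {B,K,L} ∋ L.
G↔L cannot be blocked by any observed set — no back-door set.
{V}: (i) intercepts every directed G→L path; (ii) no back-door G→{V}; (iii) {G} blocks every back-door {V}→L. Front-door holds.
P(L|do(G)) = Σ_{V} P(V|G) Σ_{G'} P(L|V,G')P(G').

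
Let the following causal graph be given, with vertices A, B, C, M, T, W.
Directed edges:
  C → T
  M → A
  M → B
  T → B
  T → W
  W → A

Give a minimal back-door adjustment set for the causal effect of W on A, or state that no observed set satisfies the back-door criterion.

desc(W)\{W}={A}; candidates ⊆ {B,C,M,T}.
∅: W⊥A given ∅ in G with W→· removed — back-door holds.

W→A: minimal back-door set ∅.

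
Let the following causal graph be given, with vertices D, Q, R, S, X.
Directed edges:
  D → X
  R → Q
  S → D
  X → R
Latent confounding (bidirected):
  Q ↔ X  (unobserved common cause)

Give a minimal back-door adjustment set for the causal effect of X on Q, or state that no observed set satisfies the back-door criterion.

desc(X)\{X}={Q,R}; candidates ⊆ {D,S}.
X↔Q: latent back-door arc(s) into X.
size 0: {}; under {} X still reaches {D,Q,S} ∋ Q.
size 1: {D}, {S}; under {D} X still reaches {Q} ∋ Q.
size 2: {D,S}; under {D,S} X still reaches {Q} ∋ Q.
X↔Q cannot be blocked by any observed set — no back-door set.

X→Q: no observed back-door set.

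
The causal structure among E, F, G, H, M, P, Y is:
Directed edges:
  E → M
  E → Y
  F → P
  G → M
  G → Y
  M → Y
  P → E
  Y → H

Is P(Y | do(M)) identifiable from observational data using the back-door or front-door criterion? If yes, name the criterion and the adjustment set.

desc(M)\{M}={H,Y}; candidates ⊆ {E,F,G,P}.
size 0: {}; under {} M still reaches {E,F,G,H,P,Y} ∋ Y.
size 1: {E}, {F}, {G} …(+1); under {E} M still reaches {G,H,Y} ∋ Y.
{E,G}: M⊥Y given {E,G} in G with M→· removed — back-door holds.
P(Y|do(M)) = Σ_{E,G} P(Y|M,E,G)·P(E,G).

P(Y|do(M)): backdoor, adjust for {E, G}.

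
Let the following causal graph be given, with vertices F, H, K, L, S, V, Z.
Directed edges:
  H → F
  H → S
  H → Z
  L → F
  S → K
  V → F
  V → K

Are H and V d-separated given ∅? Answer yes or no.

Yes — H ⊥ V | ∅.

Bayes-Ball from H | ∅ reaches {F,K,S,Z}.
V ∉ reach(H|∅) ⇒ H ⊥ V | ∅.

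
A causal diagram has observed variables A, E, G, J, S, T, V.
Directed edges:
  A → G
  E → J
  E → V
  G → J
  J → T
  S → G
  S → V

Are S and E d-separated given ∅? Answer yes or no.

Bayes-Ball from S | ∅ reaches {G,J,T,V}.
E ∉ reach(S|∅) ⇒ S ⊥ E | ∅.

Yes — S ⊥ E | ∅.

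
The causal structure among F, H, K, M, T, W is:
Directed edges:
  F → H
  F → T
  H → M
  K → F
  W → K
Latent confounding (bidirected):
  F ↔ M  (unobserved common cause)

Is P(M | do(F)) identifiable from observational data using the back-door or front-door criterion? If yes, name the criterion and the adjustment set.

P(M|do(F)): frontdoor, adjust for {H}.

desc(F)\{F}={H,M,T}; candidates ⊆ {K,W}.
F↔M: latent back-door arc(s) into F.
size 0: {}; under {} F still reaches {K,M,W} ∋ M.
size 1: {K}, {W}; under {K} F still reaches {M} ∋ M.
size 2: {K,W}; under {K,W} F still reaches {M} ∋ M.
F↔M cannot be blocked by any observed set — no back-door set.
{H}: (i) intercepts every directed F→M path; (ii) no back-door F→{H}; (iii) {F} blocks every back-door {H}→M. Front-door holds.
P(M|do(F)) = Σ_{H} P(H|F) Σ_{F'} P(M|H,F')P(F').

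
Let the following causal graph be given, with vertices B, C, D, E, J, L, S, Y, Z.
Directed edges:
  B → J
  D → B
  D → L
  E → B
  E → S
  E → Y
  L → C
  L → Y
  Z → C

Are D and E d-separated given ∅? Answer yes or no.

Bayes-Ball from D | ∅ reaches {B,C,J,L,Y}.
E ∉ reach(D|∅) ⇒ D ⊥ E | ∅.

Yes — D ⊥ E | ∅.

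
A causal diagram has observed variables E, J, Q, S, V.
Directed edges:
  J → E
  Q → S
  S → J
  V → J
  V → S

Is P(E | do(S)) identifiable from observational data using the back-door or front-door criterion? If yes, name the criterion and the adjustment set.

desc(S)\{S}={E,J}; candidates ⊆ {Q,V}.
size 0: {}; under {} S still reaches {E,J,Q,V} ∋ E.
{V}: S⊥E given {V} in G with S→· removed — back-door holds.
P(E|do(S)) = Σ_{V} P(E|S,V)·P(V).

P(E|do(S)): backdoor, adjust for {V}.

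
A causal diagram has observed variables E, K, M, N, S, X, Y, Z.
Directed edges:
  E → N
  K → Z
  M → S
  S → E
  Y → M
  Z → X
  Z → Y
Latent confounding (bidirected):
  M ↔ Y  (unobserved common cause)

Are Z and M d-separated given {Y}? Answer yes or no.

No — Z and M are d-connected given {Y}.

Bayes-Ball from Z | {Y} reaches {E,K,M,N,S,X}.
M ∈ reach(Z|{Y}) ⇒ Z ⊥̸ M | {Y}.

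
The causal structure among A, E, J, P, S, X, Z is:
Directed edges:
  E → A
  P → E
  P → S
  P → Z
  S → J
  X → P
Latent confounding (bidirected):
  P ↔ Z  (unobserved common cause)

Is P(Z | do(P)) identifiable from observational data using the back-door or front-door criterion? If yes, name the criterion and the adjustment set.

desc(P)\{P}={A,E,J,S,Z}; candidates ⊆ {X}.
P↔Z: latent back-door arc(s) into P.
size 0: {}; under {} P still reaches {X,Z} ∋ Z.
size 1: {X}; under {X} P still reaches {Z} ∋ Z.
P↔Z cannot be blocked by any observed set — no back-door set.
No mediator lies on a directed P→…→Z path.
Neither criterion identifies P(Z|do(P)) in this graph.

P(Z|do(P)): not identifiable (no BD/FD set).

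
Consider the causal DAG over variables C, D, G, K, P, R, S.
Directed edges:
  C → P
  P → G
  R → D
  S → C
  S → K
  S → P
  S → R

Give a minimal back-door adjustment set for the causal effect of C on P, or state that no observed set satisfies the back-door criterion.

C→P: minimal back-door set {S}.

desc(C)\{C}={G,P}; candidates ⊆ {D,K,R,S}.
size 0: {}; under {} C still reaches {D,G,K,P,R,S} ∋ P.
{S}: C⊥P given {S} in G with C→· removed — back-door holds.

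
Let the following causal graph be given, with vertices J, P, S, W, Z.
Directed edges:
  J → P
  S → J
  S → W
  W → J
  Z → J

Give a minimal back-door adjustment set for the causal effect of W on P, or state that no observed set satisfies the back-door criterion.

desc(W)\{W}={J,P}; candidates ⊆ {S,Z}.
size 0: {}; under {} W still reaches {J,P,S} ∋ P.
{S}: W⊥P given {S} in G with W→· removed — back-door holds.

W→P: minimal back-door set {S}.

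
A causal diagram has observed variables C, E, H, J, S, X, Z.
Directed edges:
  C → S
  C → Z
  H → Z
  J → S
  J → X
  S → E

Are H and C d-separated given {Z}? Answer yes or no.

No — H and C are d-connected given {Z}.

Bayes-Ball from H | {Z} reaches {C,E,S}.
C ∈ reach(H|{Z}) ⇒ H ⊥̸ C | {Z}.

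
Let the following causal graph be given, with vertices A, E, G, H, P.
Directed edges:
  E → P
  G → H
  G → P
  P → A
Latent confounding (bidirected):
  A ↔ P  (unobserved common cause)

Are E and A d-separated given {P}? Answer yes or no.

Bayes-Ball from E | {P} reaches {A,G,H}.
A ∈ reach(E|{P}) ⇒ E ⊥̸ A | {P}.

No — E and A are d-connected given {P}.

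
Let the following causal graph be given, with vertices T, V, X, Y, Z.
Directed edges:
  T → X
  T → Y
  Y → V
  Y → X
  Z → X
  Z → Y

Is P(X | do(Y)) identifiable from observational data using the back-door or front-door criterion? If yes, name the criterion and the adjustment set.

P(X|do(Y)): backdoor, adjust for {T, Z}.

desc(Y)\{Y}={V,X}; candidates ⊆ {T,Z}.
size 0: {}; under {} Y still reaches {T,X,Z} ∋ X.
size 1: {T}, {Z}; under {T} Y still reaches {X,Z} ∋ X.
{T,Z}: Y⊥X given {T,Z} in G with Y→· removed — back-door holds.
P(X|do(Y)) = Σ_{T,Z} P(X|Y,T,Z)·P(T,Z).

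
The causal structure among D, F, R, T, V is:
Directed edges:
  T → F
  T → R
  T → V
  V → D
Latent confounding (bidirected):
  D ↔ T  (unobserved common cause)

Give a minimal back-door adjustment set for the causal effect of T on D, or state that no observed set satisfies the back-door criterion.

T→D: no observed back-door set.

desc(T)\{T}={D,F,R,V}; candidates ⊆ {—}.
T↔D: latent back-door arc(s) into T.
size 0: {}; under {} T still reaches {D} ∋ D.
T↔D cannot be blocked by any observed set — no back-door set.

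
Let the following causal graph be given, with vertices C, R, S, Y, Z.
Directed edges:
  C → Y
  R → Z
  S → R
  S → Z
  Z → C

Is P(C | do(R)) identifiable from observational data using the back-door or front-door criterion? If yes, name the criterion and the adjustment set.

desc(R)\{R}={C,Y,Z}; candidates ⊆ {S}.
size 0: {}; under {} R still reaches {C,S,Y,Z} ∋ C.
{S}: R⊥C given {S} in G with R→· removed — back-door holds.
P(C|do(R)) = Σ_{S} P(C|R,S)·P(S).

P(C|do(R)): backdoor, adjust for {S}.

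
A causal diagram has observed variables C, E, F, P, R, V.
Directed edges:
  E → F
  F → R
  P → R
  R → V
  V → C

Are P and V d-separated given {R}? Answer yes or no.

Bayes-Ball from P | {R} reaches {E,F}.
V ∉ reach(P|{R}) ⇒ P ⊥ V | {R}.

Yes — P ⊥ V | {R}.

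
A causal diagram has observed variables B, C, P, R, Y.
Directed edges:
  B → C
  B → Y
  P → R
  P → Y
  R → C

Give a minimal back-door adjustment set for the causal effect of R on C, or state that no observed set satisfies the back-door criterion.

R→C: minimal back-door set ∅.

desc(R)\{R}={C}; candidates ⊆ {B,P,Y}.
∅: R⊥C given ∅ in G with R→· removed — back-door holds.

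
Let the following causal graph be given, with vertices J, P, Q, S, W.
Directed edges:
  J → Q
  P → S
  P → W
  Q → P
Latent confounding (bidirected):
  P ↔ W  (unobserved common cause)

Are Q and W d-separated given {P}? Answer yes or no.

Bayes-Ball from Q | {P} reaches {J,W}.
W ∈ reach(Q|{P}) ⇒ Q ⊥̸ W | {P}.

No — Q and W are d-connected given {P}.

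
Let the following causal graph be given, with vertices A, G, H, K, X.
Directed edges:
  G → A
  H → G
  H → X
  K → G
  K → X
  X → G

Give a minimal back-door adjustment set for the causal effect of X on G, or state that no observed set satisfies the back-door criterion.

X→G: minimal back-door set {H, K}.

desc(X)\{X}={A,G}; candidates ⊆ {H,K}.
size 0: {}; under {} X still reaches {A,G,H,K} ∋ G.
size 1: {H}, {K}; under {H} X still reaches {A,G,K} ∋ G.
{H,K}: X⊥G given {H,K} in G with X→· removed — back-door holds.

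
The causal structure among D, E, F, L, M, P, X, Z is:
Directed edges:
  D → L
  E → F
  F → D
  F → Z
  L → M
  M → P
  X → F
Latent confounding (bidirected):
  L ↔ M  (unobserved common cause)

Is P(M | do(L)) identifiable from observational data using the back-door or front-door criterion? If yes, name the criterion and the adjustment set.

P(M|do(L)): not identifiable (no BD/FD set).

desc(L)\{L}={M,P}; candidates ⊆ {D,E,F,X,Z}.
L↔M: latent back-door arc(s) into L.
size 0: {}; under {} L still reaches {D,E,F,M,P,X,Z} ∋ M.
size 1: {D}, {E}, {F} …(+2); under {D} L still reaches {M,P} ∋ M.
size 2: {D,E}, {D,F}, {D,X} …(+7); under {D,E} L still reaches {M,P} ∋ M.
L↔M cannot be blocked by any observed set — no back-door set.
No mediator lies on a directed L→…→M path.
Neither criterion identifies P(M|do(L)) in this graph.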